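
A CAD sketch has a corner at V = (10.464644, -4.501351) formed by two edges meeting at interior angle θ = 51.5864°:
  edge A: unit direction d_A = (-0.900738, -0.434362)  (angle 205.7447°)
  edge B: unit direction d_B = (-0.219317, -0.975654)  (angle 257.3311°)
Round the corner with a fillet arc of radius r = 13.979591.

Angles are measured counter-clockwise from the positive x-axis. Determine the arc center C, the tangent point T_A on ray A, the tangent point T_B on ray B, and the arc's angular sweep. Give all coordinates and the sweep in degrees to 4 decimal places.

bisector direction at 231.5379° = (-0.621997,-0.783020)
center distance |VC| = r/sin(θ/2) = 13.979591/sin(25.7932°) = 32.127814
C = V + |VC|·bis = (-9.5188,-29.6581)
T_A = V + ((C−V)·d_A)·d_A = V + 28.9269·d_A = (-15.5910,-17.0661)
T_B = V + ((C−V)·d_B)·d_B = V + 28.9269·d_B = (4.1205,-32.7240)
sweep = 180° − θ = 128.4136°

center=(-9.5188,-29.6581) T_A=(-15.5910,-17.0661) T_B=(4.1205,-32.7240) sweep=128.4136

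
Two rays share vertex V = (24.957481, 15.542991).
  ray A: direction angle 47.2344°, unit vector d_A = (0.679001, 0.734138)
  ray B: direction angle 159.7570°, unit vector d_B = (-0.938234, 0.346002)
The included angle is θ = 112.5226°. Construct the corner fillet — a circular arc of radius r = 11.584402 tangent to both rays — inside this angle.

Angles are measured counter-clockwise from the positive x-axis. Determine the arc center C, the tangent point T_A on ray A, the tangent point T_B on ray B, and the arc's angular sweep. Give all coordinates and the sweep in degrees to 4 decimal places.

bisector direction at 103.4957° = (-0.233372,0.972387)
center distance |VC| = r/sin(θ/2) = 11.584402/sin(56.2613°) = 13.930606
C = V + |VC|·bis = (21.7065,29.0889)
T_A = V + ((C−V)·d_A)·d_A = V + 7.7371·d_A = (30.2110,21.2231)
T_B = V + ((C−V)·d_B)·d_B = V + 7.7371·d_B = (17.6982,18.2201)
sweep = 180° − θ = 67.4774°

center=(21.7065,29.0889) T_A=(30.2110,21.2231) T_B=(17.6982,18.2201) sweep=67.4774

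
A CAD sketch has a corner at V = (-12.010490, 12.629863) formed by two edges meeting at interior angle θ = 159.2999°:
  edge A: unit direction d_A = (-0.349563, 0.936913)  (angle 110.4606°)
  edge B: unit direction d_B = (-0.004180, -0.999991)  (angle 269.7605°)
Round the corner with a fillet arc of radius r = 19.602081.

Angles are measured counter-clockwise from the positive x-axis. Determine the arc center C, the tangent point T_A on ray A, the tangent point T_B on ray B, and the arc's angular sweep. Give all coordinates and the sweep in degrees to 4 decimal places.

center=(-31.6274,9.1318) T_A=(-13.2619,15.9840) T_B=(-12.0255,9.0499) sweep=20.7001

bisector direction at 190.1106° = (-0.984471,-0.175548)
center distance |VC| = r/sin(θ/2) = 19.602081/sin(79.6500°) = 19.926313
C = V + |VC|·bis = (-31.6274,9.1318)
T_A = V + ((C−V)·d_A)·d_A = V + 3.5800·d_A = (-13.2619,15.9840)
T_B = V + ((C−V)·d_B)·d_B = V + 3.5800·d_B = (-12.0255,9.0499)
sweep = 180° − θ = 20.7001°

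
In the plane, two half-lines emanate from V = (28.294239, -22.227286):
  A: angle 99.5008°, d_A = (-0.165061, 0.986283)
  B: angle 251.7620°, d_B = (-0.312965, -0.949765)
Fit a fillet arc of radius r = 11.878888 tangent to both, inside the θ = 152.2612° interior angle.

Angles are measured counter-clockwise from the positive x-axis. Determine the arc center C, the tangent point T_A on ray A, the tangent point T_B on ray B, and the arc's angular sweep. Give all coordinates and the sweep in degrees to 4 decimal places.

bisector direction at 175.6314° = (-0.997095,0.076173)
center distance |VC| = r/sin(θ/2) = 11.878888/sin(76.1306°) = 12.235622
C = V + |VC|·bis = (16.0942,-21.2953)
T_A = V + ((C−V)·d_A)·d_A = V + 2.9330·d_A = (27.8101,-19.3345)
T_B = V + ((C−V)·d_B)·d_B = V + 2.9330·d_B = (27.3763,-25.0129)
sweep = 180° − θ = 27.7388°

center=(16.0942,-21.2953) T_A=(27.8101,-19.3345) T_B=(27.3763,-25.0129) sweep=27.7388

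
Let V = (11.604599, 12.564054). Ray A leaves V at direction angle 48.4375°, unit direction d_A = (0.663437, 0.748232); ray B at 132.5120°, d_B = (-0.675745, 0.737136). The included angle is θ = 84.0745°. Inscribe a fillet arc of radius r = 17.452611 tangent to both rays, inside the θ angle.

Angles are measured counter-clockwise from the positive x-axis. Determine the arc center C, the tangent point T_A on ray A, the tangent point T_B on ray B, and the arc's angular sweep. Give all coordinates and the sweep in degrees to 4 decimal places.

center=(11.3886,38.6269) T_A=(24.4472,27.0482) T_B=(-1.4763,26.8334) sweep=95.9255

bisector direction at 90.4748° = (-0.008286,0.999966)
center distance |VC| = r/sin(θ/2) = 17.452611/sin(42.0373°) = 26.063704
C = V + |VC|·bis = (11.3886,38.6269)
T_A = V + ((C−V)·d_A)·d_A = V + 19.3578·d_A = (24.4472,27.0482)
T_B = V + ((C−V)·d_B)·d_B = V + 19.3578·d_B = (-1.4763,26.8334)
sweep = 180° − θ = 95.9255°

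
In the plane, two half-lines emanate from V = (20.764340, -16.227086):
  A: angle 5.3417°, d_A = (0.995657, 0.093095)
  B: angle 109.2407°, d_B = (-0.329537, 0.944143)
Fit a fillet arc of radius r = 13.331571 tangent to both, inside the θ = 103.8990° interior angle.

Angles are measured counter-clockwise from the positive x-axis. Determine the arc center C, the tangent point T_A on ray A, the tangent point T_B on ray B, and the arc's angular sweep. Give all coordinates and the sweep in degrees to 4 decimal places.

bisector direction at 57.2912° = (0.540370,0.841428)
center distance |VC| = r/sin(θ/2) = 13.331571/sin(51.9495°) = 16.929671
C = V + |VC|·bis = (29.9126,-1.9820)
T_A = V + ((C−V)·d_A)·d_A = V + 10.4347·d_A = (31.1537,-15.2557)
T_B = V + ((C−V)·d_B)·d_B = V + 10.4347·d_B = (17.3257,-6.3752)
sweep = 180° − θ = 76.1010°

center=(29.9126,-1.9820) T_A=(31.1537,-15.2557) T_B=(17.3257,-6.3752) sweep=76.1010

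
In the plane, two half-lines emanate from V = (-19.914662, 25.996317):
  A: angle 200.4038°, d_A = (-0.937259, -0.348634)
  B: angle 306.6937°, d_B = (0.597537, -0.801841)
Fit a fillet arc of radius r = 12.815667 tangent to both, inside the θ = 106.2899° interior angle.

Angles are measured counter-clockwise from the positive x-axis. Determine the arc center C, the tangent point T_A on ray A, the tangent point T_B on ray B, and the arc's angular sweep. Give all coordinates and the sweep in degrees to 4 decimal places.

center=(-24.4505,10.6355) T_A=(-28.9185,22.6471) T_B=(-14.1744,18.2934) sweep=73.7101

bisector direction at 253.5487° = (-0.283199,-0.959061)
center distance |VC| = r/sin(θ/2) = 12.815667/sin(53.1450°) = 16.016471
C = V + |VC|·bis = (-24.4505,10.6355)
T_A = V + ((C−V)·d_A)·d_A = V + 9.6066·d_A = (-28.9185,22.6471)
T_B = V + ((C−V)·d_B)·d_B = V + 9.6066·d_B = (-14.1744,18.2934)
sweep = 180° − θ = 73.7101°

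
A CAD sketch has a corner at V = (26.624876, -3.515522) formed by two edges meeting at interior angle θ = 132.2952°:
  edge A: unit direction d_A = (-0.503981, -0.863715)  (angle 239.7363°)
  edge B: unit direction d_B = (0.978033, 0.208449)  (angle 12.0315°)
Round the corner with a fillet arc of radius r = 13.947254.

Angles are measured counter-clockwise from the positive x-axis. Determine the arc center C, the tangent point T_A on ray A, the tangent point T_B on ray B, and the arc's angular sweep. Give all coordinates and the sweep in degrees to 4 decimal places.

center=(35.5634,-15.8710) T_A=(23.5170,-8.8418) T_B=(32.6561,-2.2301) sweep=47.7048

bisector direction at 305.8839° = (0.586145,-0.810206)
center distance |VC| = r/sin(θ/2) = 13.947254/sin(66.1476°) = 15.249730
C = V + |VC|·bis = (35.5634,-15.8710)
T_A = V + ((C−V)·d_A)·d_A = V + 6.1667·d_A = (23.5170,-8.8418)
T_B = V + ((C−V)·d_B)·d_B = V + 6.1667·d_B = (32.6561,-2.2301)
sweep = 180° − θ = 47.7048°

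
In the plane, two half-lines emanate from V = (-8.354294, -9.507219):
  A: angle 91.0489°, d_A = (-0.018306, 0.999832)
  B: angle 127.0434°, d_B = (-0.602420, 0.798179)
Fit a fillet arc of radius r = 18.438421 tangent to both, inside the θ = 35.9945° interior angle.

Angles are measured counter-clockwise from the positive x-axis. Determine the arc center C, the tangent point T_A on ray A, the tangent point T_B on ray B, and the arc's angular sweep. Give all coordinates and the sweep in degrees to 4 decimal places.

bisector direction at 109.0461° = (-0.326330,0.945256)
center distance |VC| = r/sin(θ/2) = 18.438421/sin(17.9973°) = 59.676799
C = V + |VC|·bis = (-27.8286,46.9026)
T_A = V + ((C−V)·d_A)·d_A = V + 56.7569·d_A = (-9.3933,47.2402)
T_B = V + ((C−V)·d_B)·d_B = V + 56.7569·d_B = (-42.5458,35.7950)
sweep = 180° − θ = 144.0055°

center=(-27.8286,46.9026) T_A=(-9.3933,47.2402) T_B=(-42.5458,35.7950) sweep=144.0055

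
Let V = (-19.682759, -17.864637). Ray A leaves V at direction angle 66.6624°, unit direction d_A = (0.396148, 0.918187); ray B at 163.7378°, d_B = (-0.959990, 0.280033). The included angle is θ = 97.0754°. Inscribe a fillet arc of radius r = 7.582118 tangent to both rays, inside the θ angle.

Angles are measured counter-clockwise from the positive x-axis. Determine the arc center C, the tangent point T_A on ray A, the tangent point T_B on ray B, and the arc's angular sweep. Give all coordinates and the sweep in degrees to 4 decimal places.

center=(-23.9907,-8.7099) T_A=(-17.0289,-11.7135) T_B=(-26.1139,-15.9886) sweep=82.9246

bisector direction at 115.2001° = (-0.425781,0.904826)
center distance |VC| = r/sin(θ/2) = 7.582118/sin(48.5377°) = 10.117699
C = V + |VC|·bis = (-23.9907,-8.7099)
T_A = V + ((C−V)·d_A)·d_A = V + 6.6992·d_A = (-17.0289,-11.7135)
T_B = V + ((C−V)·d_B)·d_B = V + 6.6992·d_B = (-26.1139,-15.9886)
sweep = 180° − θ = 82.9246°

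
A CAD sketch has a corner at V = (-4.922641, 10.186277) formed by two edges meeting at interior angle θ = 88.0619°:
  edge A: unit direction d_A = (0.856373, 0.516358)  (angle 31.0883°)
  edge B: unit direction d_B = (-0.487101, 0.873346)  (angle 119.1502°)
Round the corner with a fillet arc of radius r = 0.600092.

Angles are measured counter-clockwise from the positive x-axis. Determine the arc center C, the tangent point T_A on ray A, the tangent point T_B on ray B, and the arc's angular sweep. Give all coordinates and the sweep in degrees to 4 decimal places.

bisector direction at 75.1192° = (0.256808,0.966462)
center distance |VC| = r/sin(θ/2) = 0.600092/sin(44.0309°) = 0.863384
C = V + |VC|·bis = (-4.7009,11.0207)
T_A = V + ((C−V)·d_A)·d_A = V + 0.6207·d_A = (-4.3911,10.5068)
T_B = V + ((C−V)·d_B)·d_B = V + 0.6207·d_B = (-5.2250,10.7284)
sweep = 180° − θ = 91.9381°

center=(-4.7009,11.0207) T_A=(-4.3911,10.5068) T_B=(-5.2250,10.7284) sweep=91.9381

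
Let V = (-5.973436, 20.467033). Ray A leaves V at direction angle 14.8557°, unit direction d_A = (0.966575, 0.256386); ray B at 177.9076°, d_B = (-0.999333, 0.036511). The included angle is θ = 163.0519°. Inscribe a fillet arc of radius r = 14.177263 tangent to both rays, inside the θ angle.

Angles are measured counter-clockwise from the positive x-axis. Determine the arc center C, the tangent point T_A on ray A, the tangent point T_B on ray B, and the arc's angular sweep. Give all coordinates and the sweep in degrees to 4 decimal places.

center=(-7.5666,34.7120) T_A=(-3.9318,21.0086) T_B=(-8.0843,20.5442) sweep=16.9481

bisector direction at 96.3816° = (-0.111151,0.993804)
center distance |VC| = r/sin(θ/2) = 14.177263/sin(81.5259°) = 14.333749
C = V + |VC|·bis = (-7.5666,34.7120)
T_A = V + ((C−V)·d_A)·d_A = V + 2.1122·d_A = (-3.9318,21.0086)
T_B = V + ((C−V)·d_B)·d_B = V + 2.1122·d_B = (-8.0843,20.5442)
sweep = 180° − θ = 16.9481°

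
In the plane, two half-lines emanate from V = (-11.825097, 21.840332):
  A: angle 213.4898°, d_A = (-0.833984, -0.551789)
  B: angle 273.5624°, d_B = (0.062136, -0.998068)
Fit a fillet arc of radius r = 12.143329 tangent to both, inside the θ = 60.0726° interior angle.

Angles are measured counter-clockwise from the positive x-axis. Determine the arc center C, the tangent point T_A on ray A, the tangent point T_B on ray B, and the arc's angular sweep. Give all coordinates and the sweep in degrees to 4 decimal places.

center=(-22.6400,0.1243) T_A=(-29.3405,10.2516) T_B=(-10.5201,0.8788) sweep=119.9274

bisector direction at 243.5261° = (-0.445790,-0.895138)
center distance |VC| = r/sin(θ/2) = 12.143329/sin(30.0363°) = 24.260041
C = V + |VC|·bis = (-22.6400,0.1243)
T_A = V + ((C−V)·d_A)·d_A = V + 21.0021·d_A = (-29.3405,10.2516)
T_B = V + ((C−V)·d_B)·d_B = V + 21.0021·d_B = (-10.5201,0.8788)
sweep = 180° − θ = 119.9274°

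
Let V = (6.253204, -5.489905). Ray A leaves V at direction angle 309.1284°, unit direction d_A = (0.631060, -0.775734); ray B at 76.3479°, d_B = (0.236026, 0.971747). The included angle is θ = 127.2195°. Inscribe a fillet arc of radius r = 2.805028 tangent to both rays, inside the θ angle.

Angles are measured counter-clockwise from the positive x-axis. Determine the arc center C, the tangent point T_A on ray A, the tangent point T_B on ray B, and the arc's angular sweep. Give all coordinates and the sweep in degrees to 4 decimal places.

bisector direction at 12.7381° = (0.975388,0.220496)
center distance |VC| = r/sin(θ/2) = 2.805028/sin(63.6097°) = 3.131355
C = V + |VC|·bis = (9.3075,-4.7995)
T_A = V + ((C−V)·d_A)·d_A = V + 1.3918·d_A = (7.1315,-6.5696)
T_B = V + ((C−V)·d_B)·d_B = V + 1.3918·d_B = (6.5817,-4.1374)
sweep = 180° − θ = 52.7805°

center=(9.3075,-4.7995) T_A=(7.1315,-6.5696) T_B=(6.5817,-4.1374) sweep=52.7805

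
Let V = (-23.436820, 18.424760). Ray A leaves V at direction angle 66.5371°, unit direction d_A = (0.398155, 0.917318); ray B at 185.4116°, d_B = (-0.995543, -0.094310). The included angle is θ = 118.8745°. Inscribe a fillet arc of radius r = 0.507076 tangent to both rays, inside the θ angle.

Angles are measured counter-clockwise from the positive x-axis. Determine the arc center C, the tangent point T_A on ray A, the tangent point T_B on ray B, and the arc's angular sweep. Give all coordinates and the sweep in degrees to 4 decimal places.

bisector direction at 125.9744° = (-0.587423,0.809280)
center distance |VC| = r/sin(θ/2) = 0.507076/sin(59.4372°) = 0.588889
C = V + |VC|·bis = (-23.7827,18.9013)
T_A = V + ((C−V)·d_A)·d_A = V + 0.2994·d_A = (-23.3176,18.6994)
T_B = V + ((C−V)·d_B)·d_B = V + 0.2994·d_B = (-23.7349,18.3965)
sweep = 180° − θ = 61.1255°

center=(-23.7827,18.9013) T_A=(-23.3176,18.6994) T_B=(-23.7349,18.3965) sweep=61.1255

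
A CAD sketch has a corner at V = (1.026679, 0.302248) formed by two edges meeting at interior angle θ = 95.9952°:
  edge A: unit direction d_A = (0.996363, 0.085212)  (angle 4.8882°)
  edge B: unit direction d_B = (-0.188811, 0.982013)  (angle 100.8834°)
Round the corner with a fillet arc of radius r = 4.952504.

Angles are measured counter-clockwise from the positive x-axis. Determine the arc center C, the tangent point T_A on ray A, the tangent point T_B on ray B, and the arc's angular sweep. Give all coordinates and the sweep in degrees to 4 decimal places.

center=(5.0481,5.6168) T_A=(5.4701,0.6823) T_B=(0.1847,4.6817) sweep=84.0048

bisector direction at 52.8858° = (0.603406,0.797434)
center distance |VC| = r/sin(θ/2) = 4.952504/sin(47.9976°) = 6.664503
C = V + |VC|·bis = (5.0481,5.6168)
T_A = V + ((C−V)·d_A)·d_A = V + 4.4596·d_A = (5.4701,0.6823)
T_B = V + ((C−V)·d_B)·d_B = V + 4.4596·d_B = (0.1847,4.6817)
sweep = 180° − θ = 84.0048°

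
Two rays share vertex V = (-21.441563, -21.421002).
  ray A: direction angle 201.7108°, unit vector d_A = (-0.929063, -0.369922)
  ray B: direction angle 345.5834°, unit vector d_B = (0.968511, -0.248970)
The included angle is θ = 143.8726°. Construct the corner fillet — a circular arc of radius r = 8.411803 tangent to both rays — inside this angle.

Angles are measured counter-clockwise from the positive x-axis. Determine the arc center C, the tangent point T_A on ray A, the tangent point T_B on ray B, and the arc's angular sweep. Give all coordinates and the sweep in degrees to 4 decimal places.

center=(-20.8787,-30.2510) T_A=(-23.9905,-22.4359) T_B=(-18.7844,-22.1041) sweep=36.1274

bisector direction at 273.6471° = (0.063611,-0.997975)
center distance |VC| = r/sin(θ/2) = 8.411803/sin(71.9363°) = 8.847895
C = V + |VC|·bis = (-20.8787,-30.2510)
T_A = V + ((C−V)·d_A)·d_A = V + 2.7435·d_A = (-23.9905,-22.4359)
T_B = V + ((C−V)·d_B)·d_B = V + 2.7435·d_B = (-18.7844,-22.1041)
sweep = 180° − θ = 36.1274°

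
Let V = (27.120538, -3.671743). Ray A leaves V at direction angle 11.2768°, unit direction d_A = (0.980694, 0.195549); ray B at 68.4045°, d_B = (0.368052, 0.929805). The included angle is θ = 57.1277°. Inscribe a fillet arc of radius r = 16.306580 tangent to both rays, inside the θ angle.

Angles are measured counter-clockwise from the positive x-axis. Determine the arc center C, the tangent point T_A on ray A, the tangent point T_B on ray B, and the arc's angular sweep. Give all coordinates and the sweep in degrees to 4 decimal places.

center=(53.3069,18.1774) T_A=(56.4956,2.1856) T_B=(38.1449,24.1790) sweep=122.8723

bisector direction at 39.8407° = (0.767829,0.640655)
center distance |VC| = r/sin(θ/2) = 16.306580/sin(28.5638°) = 34.104352
C = V + |VC|·bis = (53.3069,18.1774)
T_A = V + ((C−V)·d_A)·d_A = V + 29.9533·d_A = (56.4956,2.1856)
T_B = V + ((C−V)·d_B)·d_B = V + 29.9533·d_B = (38.1449,24.1790)
sweep = 180° − θ = 122.8723°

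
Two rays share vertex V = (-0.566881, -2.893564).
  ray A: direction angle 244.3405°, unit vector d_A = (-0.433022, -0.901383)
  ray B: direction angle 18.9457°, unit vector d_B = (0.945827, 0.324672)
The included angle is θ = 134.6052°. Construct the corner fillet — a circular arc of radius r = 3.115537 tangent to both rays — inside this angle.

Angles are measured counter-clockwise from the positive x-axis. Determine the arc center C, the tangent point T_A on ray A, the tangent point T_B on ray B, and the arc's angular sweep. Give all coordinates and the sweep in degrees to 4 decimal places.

center=(1.6771,-5.4172) T_A=(-1.1311,-4.0681) T_B=(0.6656,-2.4705) sweep=45.3948

bisector direction at 311.6431° = (0.664489,-0.747298)
center distance |VC| = r/sin(θ/2) = 3.115537/sin(67.3026°) = 3.377072
C = V + |VC|·bis = (1.6771,-5.4172)
T_A = V + ((C−V)·d_A)·d_A = V + 1.3031·d_A = (-1.1311,-4.0681)
T_B = V + ((C−V)·d_B)·d_B = V + 1.3031·d_B = (0.6656,-2.4705)
sweep = 180° − θ = 45.3948°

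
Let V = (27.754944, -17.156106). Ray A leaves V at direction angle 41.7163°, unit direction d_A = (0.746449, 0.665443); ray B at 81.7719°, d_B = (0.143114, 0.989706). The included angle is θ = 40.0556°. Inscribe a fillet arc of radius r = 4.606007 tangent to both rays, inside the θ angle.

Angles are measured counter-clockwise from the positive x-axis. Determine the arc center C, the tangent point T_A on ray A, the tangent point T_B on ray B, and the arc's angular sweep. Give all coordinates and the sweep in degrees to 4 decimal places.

bisector direction at 61.7441° = (0.473410,0.880842)
center distance |VC| = r/sin(θ/2) = 4.606007/sin(20.0278°) = 13.449136
C = V + |VC|·bis = (34.1219,-5.3095)
T_A = V + ((C−V)·d_A)·d_A = V + 12.6358·d_A = (37.1869,-8.7477)
T_B = V + ((C−V)·d_B)·d_B = V + 12.6358·d_B = (29.5633,-4.6504)
sweep = 180° − θ = 139.9444°

center=(34.1219,-5.3095) T_A=(37.1869,-8.7477) T_B=(29.5633,-4.6504) sweep=139.9444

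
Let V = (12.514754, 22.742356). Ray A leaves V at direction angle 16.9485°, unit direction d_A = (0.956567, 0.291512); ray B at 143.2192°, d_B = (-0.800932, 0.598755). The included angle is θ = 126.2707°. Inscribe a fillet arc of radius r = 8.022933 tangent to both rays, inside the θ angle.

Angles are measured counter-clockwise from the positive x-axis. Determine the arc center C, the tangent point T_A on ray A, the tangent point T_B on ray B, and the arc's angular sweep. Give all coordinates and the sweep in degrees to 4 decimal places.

bisector direction at 80.0838° = (0.172207,0.985061)
center distance |VC| = r/sin(θ/2) = 8.022933/sin(63.1354°) = 8.993548
C = V + |VC|·bis = (14.0635,31.6015)
T_A = V + ((C−V)·d_A)·d_A = V + 4.0640·d_A = (16.4023,23.9271)
T_B = V + ((C−V)·d_B)·d_B = V + 4.0640·d_B = (9.2597,25.1757)
sweep = 180° − θ = 53.7293°

center=(14.0635,31.6015) T_A=(16.4023,23.9271) T_B=(9.2597,25.1757) sweep=53.7293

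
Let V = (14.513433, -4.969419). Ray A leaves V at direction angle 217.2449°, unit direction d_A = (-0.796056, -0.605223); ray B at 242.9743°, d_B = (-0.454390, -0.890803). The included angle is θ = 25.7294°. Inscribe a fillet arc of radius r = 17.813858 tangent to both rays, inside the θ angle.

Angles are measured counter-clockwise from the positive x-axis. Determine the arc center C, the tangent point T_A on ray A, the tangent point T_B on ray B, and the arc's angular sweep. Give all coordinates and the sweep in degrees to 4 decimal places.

bisector direction at 230.1096° = (-0.641321,-0.767273)
center distance |VC| = r/sin(θ/2) = 17.813858/sin(12.8647°) = 80.008517
C = V + |VC|·bis = (-36.7977,-66.3578)
T_A = V + ((C−V)·d_A)·d_A = V + 78.0002·d_A = (-47.5791,-52.1769)
T_B = V + ((C−V)·d_B)·d_B = V + 78.0002·d_B = (-20.9291,-74.4522)
sweep = 180° − θ = 154.2706°

center=(-36.7977,-66.3578) T_A=(-47.5791,-52.1769) T_B=(-20.9291,-74.4522) sweep=154.2706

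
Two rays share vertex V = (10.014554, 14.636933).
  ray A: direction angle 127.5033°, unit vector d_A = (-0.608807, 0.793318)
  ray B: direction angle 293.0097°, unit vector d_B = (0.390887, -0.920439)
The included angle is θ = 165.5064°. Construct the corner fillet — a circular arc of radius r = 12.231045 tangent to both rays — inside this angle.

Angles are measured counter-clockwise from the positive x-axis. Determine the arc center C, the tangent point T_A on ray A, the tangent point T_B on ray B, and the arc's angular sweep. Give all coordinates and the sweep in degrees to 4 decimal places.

bisector direction at 210.2565° = (-0.863778,-0.503872)
center distance |VC| = r/sin(θ/2) = 12.231045/sin(82.7532°) = 12.329533
C = V + |VC|·bis = (-0.6354,8.4244)
T_A = V + ((C−V)·d_A)·d_A = V + 1.5553·d_A = (9.0677,15.8708)
T_B = V + ((C−V)·d_B)·d_B = V + 1.5553·d_B = (10.6225,13.2054)
sweep = 180° − θ = 14.4936°

center=(-0.6354,8.4244) T_A=(9.0677,15.8708) T_B=(10.6225,13.2054) sweep=14.4936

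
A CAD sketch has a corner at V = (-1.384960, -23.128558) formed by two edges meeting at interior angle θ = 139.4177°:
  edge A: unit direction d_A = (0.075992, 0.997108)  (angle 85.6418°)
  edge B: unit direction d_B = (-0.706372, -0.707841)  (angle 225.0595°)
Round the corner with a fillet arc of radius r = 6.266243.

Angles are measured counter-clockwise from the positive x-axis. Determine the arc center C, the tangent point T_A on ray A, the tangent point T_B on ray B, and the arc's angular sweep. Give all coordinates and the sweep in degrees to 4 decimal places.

bisector direction at 155.3507° = (-0.908877,0.417064)
center distance |VC| = r/sin(θ/2) = 6.266243/sin(69.7088°) = 6.680839
C = V + |VC|·bis = (-7.4570,-20.3422)
T_A = V + ((C−V)·d_A)·d_A = V + 2.3169·d_A = (-1.2089,-20.8184)
T_B = V + ((C−V)·d_B)·d_B = V + 2.3169·d_B = (-3.0215,-24.7685)
sweep = 180° − θ = 40.5823°

center=(-7.4570,-20.3422) T_A=(-1.2089,-20.8184) T_B=(-3.0215,-24.7685) sweep=40.5823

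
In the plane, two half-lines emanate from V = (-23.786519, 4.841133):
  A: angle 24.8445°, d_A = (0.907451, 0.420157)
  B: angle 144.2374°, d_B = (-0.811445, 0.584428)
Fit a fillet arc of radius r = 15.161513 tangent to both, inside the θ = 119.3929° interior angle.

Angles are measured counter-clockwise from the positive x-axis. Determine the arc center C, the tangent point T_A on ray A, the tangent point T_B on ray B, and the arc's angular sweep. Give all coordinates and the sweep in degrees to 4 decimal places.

center=(-22.1159,22.3225) T_A=(-15.7457,8.5641) T_B=(-30.9767,10.0197) sweep=60.6071

bisector direction at 84.5409° = (0.095134,0.995464)
center distance |VC| = r/sin(θ/2) = 15.161513/sin(59.6964°) = 17.560968
C = V + |VC|·bis = (-22.1159,22.3225)
T_A = V + ((C−V)·d_A)·d_A = V + 8.8609·d_A = (-15.7457,8.5641)
T_B = V + ((C−V)·d_B)·d_B = V + 8.8609·d_B = (-30.9767,10.0197)
sweep = 180° − θ = 60.6071°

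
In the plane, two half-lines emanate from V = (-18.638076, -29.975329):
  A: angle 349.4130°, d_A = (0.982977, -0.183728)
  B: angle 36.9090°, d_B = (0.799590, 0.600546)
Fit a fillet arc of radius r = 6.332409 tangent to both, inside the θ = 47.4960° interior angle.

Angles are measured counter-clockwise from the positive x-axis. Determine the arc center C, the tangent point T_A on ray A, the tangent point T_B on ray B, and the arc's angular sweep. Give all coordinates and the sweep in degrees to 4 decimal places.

center=(-3.3268,-26.3951) T_A=(-4.4902,-32.6197) T_B=(-7.1297,-21.3318) sweep=132.5040

bisector direction at 13.1610° = (0.973734,0.227688)
center distance |VC| = r/sin(θ/2) = 6.332409/sin(23.7480°) = 15.724304
C = V + |VC|·bis = (-3.3268,-26.3951)
T_A = V + ((C−V)·d_A)·d_A = V + 14.3929·d_A = (-4.4902,-32.6197)
T_B = V + ((C−V)·d_B)·d_B = V + 14.3929·d_B = (-7.1297,-21.3318)
sweep = 180° − θ = 132.5040°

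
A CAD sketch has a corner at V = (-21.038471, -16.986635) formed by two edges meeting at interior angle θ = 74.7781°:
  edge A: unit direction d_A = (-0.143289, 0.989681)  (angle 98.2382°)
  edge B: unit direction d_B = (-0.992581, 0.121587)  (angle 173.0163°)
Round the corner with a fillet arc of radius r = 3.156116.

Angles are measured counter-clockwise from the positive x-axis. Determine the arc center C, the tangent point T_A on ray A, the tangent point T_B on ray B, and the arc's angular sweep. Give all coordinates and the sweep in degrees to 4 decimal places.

bisector direction at 135.6273° = (-0.714805,0.699323)
center distance |VC| = r/sin(θ/2) = 3.156116/sin(37.3890°) = 5.197614
C = V + |VC|·bis = (-24.7538,-13.3518)
T_A = V + ((C−V)·d_A)·d_A = V + 4.1297·d_A = (-21.6302,-12.8996)
T_B = V + ((C−V)·d_B)·d_B = V + 4.1297·d_B = (-25.1375,-16.4845)
sweep = 180° − θ = 105.2219°

center=(-24.7538,-13.3518) T_A=(-21.6302,-12.8996) T_B=(-25.1375,-16.4845) sweep=105.2219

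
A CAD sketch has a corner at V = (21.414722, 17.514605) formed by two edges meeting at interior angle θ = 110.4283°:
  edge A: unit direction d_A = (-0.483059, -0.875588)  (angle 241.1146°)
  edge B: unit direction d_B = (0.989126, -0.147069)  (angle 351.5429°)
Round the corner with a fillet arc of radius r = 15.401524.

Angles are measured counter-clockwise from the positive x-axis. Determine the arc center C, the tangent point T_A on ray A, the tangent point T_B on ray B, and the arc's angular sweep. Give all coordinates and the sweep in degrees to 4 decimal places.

center=(29.7320,0.7071) T_A=(16.2466,8.1470) T_B=(31.9971,15.9412) sweep=69.5717

bisector direction at 296.3287° = (0.443521,-0.896264)
center distance |VC| = r/sin(θ/2) = 15.401524/sin(55.2141°) = 18.752842
C = V + |VC|·bis = (29.7320,0.7071)
T_A = V + ((C−V)·d_A)·d_A = V + 10.6987·d_A = (16.2466,8.1470)
T_B = V + ((C−V)·d_B)·d_B = V + 10.6987·d_B = (31.9971,15.9412)
sweep = 180° − θ = 69.5717°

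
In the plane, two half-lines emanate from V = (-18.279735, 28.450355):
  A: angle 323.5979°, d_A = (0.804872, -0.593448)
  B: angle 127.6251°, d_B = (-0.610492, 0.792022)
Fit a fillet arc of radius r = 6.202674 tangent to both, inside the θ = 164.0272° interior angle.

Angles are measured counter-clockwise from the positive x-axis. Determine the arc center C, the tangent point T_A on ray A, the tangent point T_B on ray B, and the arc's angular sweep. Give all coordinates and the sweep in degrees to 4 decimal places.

bisector direction at 45.6115° = (0.699520,0.714613)
center distance |VC| = r/sin(θ/2) = 6.202674/sin(82.0136°) = 6.263422
C = V + |VC|·bis = (-13.8983,32.9263)
T_A = V + ((C−V)·d_A)·d_A = V + 0.8702·d_A = (-17.5793,27.9339)
T_B = V + ((C−V)·d_B)·d_B = V + 0.8702·d_B = (-18.8110,29.1396)
sweep = 180° − θ = 15.9728°

center=(-13.8983,32.9263) T_A=(-17.5793,27.9339) T_B=(-18.8110,29.1396) sweep=15.9728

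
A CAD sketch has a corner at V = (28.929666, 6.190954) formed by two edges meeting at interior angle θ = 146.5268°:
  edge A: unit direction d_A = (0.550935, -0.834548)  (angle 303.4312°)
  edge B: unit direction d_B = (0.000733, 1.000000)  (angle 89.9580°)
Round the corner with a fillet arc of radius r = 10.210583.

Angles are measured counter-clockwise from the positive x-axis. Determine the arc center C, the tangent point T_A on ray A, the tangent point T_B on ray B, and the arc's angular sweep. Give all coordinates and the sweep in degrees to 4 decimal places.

center=(39.1425,9.2539) T_A=(30.6213,3.6285) T_B=(28.9319,9.2614) sweep=33.4732

bisector direction at 16.6946° = (0.957850,0.287270)
center distance |VC| = r/sin(θ/2) = 10.210583/sin(73.2634°) = 10.662249
C = V + |VC|·bis = (39.1425,9.2539)
T_A = V + ((C−V)·d_A)·d_A = V + 3.0704·d_A = (30.6213,3.6285)
T_B = V + ((C−V)·d_B)·d_B = V + 3.0704·d_B = (28.9319,9.2614)
sweep = 180° − θ = 33.4732°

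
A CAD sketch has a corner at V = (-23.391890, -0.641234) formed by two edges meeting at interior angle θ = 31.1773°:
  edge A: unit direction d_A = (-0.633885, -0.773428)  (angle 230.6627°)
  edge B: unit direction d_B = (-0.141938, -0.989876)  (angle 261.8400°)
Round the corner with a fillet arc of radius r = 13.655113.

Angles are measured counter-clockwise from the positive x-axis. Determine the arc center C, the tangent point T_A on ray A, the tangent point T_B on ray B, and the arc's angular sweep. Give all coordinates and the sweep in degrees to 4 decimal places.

center=(-43.8558,-47.1521) T_A=(-54.4171,-38.4963) T_B=(-30.3390,-49.0902) sweep=148.8227

bisector direction at 246.2514° = (-0.402725,-0.915321)
center distance |VC| = r/sin(θ/2) = 13.655113/sin(15.5886°) = 50.813690
C = V + |VC|·bis = (-43.8558,-47.1521)
T_A = V + ((C−V)·d_A)·d_A = V + 48.9446·d_A = (-54.4171,-38.4963)
T_B = V + ((C−V)·d_B)·d_B = V + 48.9446·d_B = (-30.3390,-49.0902)
sweep = 180° − θ = 148.8227°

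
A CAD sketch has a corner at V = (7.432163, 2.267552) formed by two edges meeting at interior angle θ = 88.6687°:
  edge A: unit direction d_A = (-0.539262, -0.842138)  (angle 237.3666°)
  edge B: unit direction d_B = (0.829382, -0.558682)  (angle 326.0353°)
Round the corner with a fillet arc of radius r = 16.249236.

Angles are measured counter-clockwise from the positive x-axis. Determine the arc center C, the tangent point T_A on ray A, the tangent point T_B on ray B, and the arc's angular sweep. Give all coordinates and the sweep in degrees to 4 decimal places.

bisector direction at 281.7010° = (0.202804,-0.979219)
center distance |VC| = r/sin(θ/2) = 16.249236/sin(44.3344°) = 23.251585
C = V + |VC|·bis = (12.1477,-20.5009)
T_A = V + ((C−V)·d_A)·d_A = V + 16.6313·d_A = (-1.5364,-11.7383)
T_B = V + ((C−V)·d_B)·d_B = V + 16.6313·d_B = (21.2258,-7.0240)
sweep = 180° − θ = 91.3313°

center=(12.1477,-20.5009) T_A=(-1.5364,-11.7383) T_B=(21.2258,-7.0240) sweep=91.3313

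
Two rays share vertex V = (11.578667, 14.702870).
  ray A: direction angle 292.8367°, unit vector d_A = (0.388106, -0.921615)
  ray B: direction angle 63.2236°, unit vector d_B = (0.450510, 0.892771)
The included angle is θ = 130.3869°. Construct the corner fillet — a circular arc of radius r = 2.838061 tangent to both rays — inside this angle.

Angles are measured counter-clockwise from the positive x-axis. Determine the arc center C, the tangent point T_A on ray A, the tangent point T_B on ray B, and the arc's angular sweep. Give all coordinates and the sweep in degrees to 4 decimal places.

bisector direction at 358.0301° = (0.999409,-0.034374)
center distance |VC| = r/sin(θ/2) = 2.838061/sin(65.1934°) = 3.126549
C = V + |VC|·bis = (14.7034,14.5954)
T_A = V + ((C−V)·d_A)·d_A = V + 1.3118·d_A = (12.0878,13.4939)
T_B = V + ((C−V)·d_B)·d_B = V + 1.3118·d_B = (12.1696,15.8740)
sweep = 180° − θ = 49.6131°

center=(14.7034,14.5954) T_A=(12.0878,13.4939) T_B=(12.1696,15.8740) sweep=49.6131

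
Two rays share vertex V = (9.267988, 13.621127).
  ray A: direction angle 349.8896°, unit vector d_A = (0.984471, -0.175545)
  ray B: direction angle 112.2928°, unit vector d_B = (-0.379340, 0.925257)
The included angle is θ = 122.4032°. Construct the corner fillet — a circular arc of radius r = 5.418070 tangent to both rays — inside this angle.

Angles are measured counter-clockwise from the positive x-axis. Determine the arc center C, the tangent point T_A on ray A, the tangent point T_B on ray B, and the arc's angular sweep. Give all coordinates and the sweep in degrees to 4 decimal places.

bisector direction at 51.0912° = (0.628083,0.778147)
center distance |VC| = r/sin(θ/2) = 5.418070/sin(61.2016°) = 6.182752
C = V + |VC|·bis = (13.1513,18.4322)
T_A = V + ((C−V)·d_A)·d_A = V + 2.9784·d_A = (12.2001,13.0983)
T_B = V + ((C−V)·d_B)·d_B = V + 2.9784·d_B = (8.1382,16.3769)
sweep = 180° − θ = 57.5968°

center=(13.1513,18.4322) T_A=(12.2001,13.0983) T_B=(8.1382,16.3769) sweep=57.5968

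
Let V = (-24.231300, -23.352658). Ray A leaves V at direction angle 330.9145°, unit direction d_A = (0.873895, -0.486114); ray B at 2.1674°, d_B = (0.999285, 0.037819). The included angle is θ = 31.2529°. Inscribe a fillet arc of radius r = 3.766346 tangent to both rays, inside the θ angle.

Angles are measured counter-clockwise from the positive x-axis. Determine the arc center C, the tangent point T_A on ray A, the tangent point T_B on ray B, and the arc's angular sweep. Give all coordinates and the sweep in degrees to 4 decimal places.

center=(-10.6330,-26.6071) T_A=(-12.4638,-29.8984) T_B=(-10.7754,-22.8434) sweep=148.7471

bisector direction at 346.5409° = (0.972537,-0.232750)
center distance |VC| = r/sin(θ/2) = 3.766346/sin(15.6265°) = 13.982344
C = V + |VC|·bis = (-10.6330,-26.6071)
T_A = V + ((C−V)·d_A)·d_A = V + 13.4655·d_A = (-12.4638,-29.8984)
T_B = V + ((C−V)·d_B)·d_B = V + 13.4655·d_B = (-10.7754,-22.8434)
sweep = 180° − θ = 148.7471°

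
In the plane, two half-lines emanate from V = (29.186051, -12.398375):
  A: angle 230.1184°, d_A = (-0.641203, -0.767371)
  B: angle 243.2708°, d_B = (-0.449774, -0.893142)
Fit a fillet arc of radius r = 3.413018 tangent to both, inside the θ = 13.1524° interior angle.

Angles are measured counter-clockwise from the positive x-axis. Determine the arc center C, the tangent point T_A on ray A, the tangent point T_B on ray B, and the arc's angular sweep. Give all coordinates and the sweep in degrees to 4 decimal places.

bisector direction at 236.6946° = (-0.549102,-0.835756)
center distance |VC| = r/sin(θ/2) = 3.413018/sin(6.5762°) = 29.801639
C = V + |VC|·bis = (12.8219,-37.3053)
T_A = V + ((C−V)·d_A)·d_A = V + 29.6056·d_A = (10.2029,-35.1168)
T_B = V + ((C−V)·d_B)·d_B = V + 29.6056·d_B = (15.8702,-38.8403)
sweep = 180° − θ = 166.8476°

center=(12.8219,-37.3053) T_A=(10.2029,-35.1168) T_B=(15.8702,-38.8403) sweep=166.8476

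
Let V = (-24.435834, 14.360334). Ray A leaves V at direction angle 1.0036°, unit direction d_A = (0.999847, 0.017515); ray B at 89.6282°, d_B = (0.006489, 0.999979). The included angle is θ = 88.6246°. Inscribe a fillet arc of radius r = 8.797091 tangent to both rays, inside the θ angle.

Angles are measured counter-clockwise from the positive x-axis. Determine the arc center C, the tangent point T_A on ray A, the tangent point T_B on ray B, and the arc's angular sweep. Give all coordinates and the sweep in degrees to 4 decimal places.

bisector direction at 45.3159° = (0.703197,0.710995)
center distance |VC| = r/sin(θ/2) = 8.797091/sin(44.3123°) = 12.593018
C = V + |VC|·bis = (-15.5805,23.3139)
T_A = V + ((C−V)·d_A)·d_A = V + 9.0108·d_A = (-15.4264,14.5182)
T_B = V + ((C−V)·d_B)·d_B = V + 9.0108·d_B = (-24.3774,23.3710)
sweep = 180° − θ = 91.3754°

center=(-15.5805,23.3139) T_A=(-15.4264,14.5182) T_B=(-24.3774,23.3710) sweep=91.3754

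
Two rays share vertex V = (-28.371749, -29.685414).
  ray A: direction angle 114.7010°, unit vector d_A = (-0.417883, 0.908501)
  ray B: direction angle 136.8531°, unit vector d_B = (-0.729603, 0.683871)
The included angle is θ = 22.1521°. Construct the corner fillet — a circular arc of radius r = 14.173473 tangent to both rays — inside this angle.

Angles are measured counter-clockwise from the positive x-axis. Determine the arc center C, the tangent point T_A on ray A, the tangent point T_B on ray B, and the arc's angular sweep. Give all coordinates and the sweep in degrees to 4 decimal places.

center=(-71.5043,30.1699) T_A=(-58.6277,36.0928) T_B=(-81.1972,19.8289) sweep=157.8479

bisector direction at 125.7771° = (-0.584633,0.811298)
center distance |VC| = r/sin(θ/2) = 14.173473/sin(11.0761°) = 73.777226
C = V + |VC|·bis = (-71.5043,30.1699)
T_A = V + ((C−V)·d_A)·d_A = V + 72.4030·d_A = (-58.6277,36.0928)
T_B = V + ((C−V)·d_B)·d_B = V + 72.4030·d_B = (-81.1972,19.8289)
sweep = 180° − θ = 157.8479°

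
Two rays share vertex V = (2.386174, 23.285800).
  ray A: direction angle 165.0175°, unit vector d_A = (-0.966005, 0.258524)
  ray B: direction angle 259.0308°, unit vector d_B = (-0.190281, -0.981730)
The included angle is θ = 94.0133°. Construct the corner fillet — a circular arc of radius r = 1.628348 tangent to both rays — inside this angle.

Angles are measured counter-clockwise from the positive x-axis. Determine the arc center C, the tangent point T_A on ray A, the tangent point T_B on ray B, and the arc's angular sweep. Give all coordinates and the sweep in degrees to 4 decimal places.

bisector direction at 212.0242° = (-0.847825,-0.530277)
center distance |VC| = r/sin(θ/2) = 1.628348/sin(47.0067°) = 2.226244
C = V + |VC|·bis = (0.4987,22.1053)
T_A = V + ((C−V)·d_A)·d_A = V + 1.5181·d_A = (0.9197,23.6783)
T_B = V + ((C−V)·d_B)·d_B = V + 1.5181·d_B = (2.0973,21.7954)
sweep = 180° − θ = 85.9867°

center=(0.4987,22.1053) T_A=(0.9197,23.6783) T_B=(2.0973,21.7954) sweep=85.9867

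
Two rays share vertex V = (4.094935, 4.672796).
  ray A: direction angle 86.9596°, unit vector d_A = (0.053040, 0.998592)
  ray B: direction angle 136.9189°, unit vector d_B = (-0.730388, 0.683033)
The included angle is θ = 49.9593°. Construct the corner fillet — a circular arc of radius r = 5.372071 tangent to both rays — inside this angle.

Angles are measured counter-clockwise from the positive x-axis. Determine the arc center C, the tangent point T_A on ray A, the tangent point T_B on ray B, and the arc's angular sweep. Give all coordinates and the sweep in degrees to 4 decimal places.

bisector direction at 111.9393° = (-0.373623,0.927581)
center distance |VC| = r/sin(θ/2) = 5.372071/sin(24.9796°) = 12.721093
C = V + |VC|·bis = (-0.6580,16.4726)
T_A = V + ((C−V)·d_A)·d_A = V + 11.5311·d_A = (4.7065,16.1877)
T_B = V + ((C−V)·d_B)·d_B = V + 11.5311·d_B = (-4.3273,12.5489)
sweep = 180° − θ = 130.0407°

center=(-0.6580,16.4726) T_A=(4.7065,16.1877) T_B=(-4.3273,12.5489) sweep=130.0407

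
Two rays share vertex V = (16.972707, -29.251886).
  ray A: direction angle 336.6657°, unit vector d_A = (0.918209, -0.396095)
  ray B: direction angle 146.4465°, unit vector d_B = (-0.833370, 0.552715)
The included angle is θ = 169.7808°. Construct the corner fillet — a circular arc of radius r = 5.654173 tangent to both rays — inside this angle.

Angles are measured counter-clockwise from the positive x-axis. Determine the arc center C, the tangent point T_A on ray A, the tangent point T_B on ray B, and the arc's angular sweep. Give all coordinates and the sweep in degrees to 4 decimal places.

bisector direction at 61.5561° = (0.476298,0.879284)
center distance |VC| = r/sin(θ/2) = 5.654173/sin(84.8904°) = 5.676731
C = V + |VC|·bis = (19.6765,-24.2604)
T_A = V + ((C−V)·d_A)·d_A = V + 0.5056·d_A = (17.4369,-29.4521)
T_B = V + ((C−V)·d_B)·d_B = V + 0.5056·d_B = (16.5514,-28.9724)
sweep = 180° − θ = 10.2192°

center=(19.6765,-24.2604) T_A=(17.4369,-29.4521) T_B=(16.5514,-28.9724) sweep=10.2192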